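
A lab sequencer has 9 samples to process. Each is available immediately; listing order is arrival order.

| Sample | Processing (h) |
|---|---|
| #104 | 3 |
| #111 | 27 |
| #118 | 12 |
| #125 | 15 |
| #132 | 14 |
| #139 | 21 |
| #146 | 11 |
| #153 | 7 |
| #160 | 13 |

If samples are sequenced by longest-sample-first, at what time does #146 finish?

LPT (decreasing processing time): #111 #139 #125 #132 #160 #118 #146 #153 #104.
#111: 0→27
#139: 27→48
#125: 48→63
#132: 63→77
#160: 77→90
#118: 90→102
#146: 102→113

113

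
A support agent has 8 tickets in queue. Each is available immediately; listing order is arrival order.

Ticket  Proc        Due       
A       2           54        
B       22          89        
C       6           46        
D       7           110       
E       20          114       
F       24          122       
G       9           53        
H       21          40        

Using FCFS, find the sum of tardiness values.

108

FIFO (arrival order): A B C D E F G H.
A: 0→2, due 54, tardiness 0
B: 2→24, due 89, tardiness 0
C: 24→30, due 46, tardiness 0
D: 30→37, due 110, tardiness 0
E: 37→57, due 114, tardiness 0
F: 57→81, due 122, tardiness 0
G: 81→90, due 53, tardiness 37
H: 90→111, due 40, tardiness 71
Sum = 0+0+0+0+0+0+37+71 = 108.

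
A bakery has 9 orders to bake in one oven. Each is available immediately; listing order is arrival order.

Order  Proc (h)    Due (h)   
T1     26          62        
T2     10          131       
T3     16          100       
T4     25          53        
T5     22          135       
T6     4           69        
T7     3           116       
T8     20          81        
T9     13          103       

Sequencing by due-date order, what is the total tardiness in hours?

EDD (increasing due date): T4 T1 T6 T8 T3 T9 T7 T2 T5.
T4: 0→25, due 53, tardiness 0
T1: 25→51, due 62, tardiness 0
T6: 51→55, due 69, tardiness 0
T8: 55→75, due 81, tardiness 0
T3: 75→91, due 100, tardiness 0
T9: 91→104, due 103, tardiness 1
T7: 104→107, due 116, tardiness 0
T2: 107→117, due 131, tardiness 0
T5: 117→139, due 135, tardiness 4
Sum = 0+0+0+0+0+1+0+0+4 = 5.

5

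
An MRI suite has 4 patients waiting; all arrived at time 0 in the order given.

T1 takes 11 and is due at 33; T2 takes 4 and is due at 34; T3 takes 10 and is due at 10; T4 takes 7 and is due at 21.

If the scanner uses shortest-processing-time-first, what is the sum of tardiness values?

11

SPT (increasing processing time): T2 T4 T3 T1.
T2: 0→4, due 34, tardiness 0
T4: 4→11, due 21, tardiness 0
T3: 11→21, due 10, tardiness 11
T1: 21→32, due 33, tardiness 0
Sum = 0+0+11+0 = 11.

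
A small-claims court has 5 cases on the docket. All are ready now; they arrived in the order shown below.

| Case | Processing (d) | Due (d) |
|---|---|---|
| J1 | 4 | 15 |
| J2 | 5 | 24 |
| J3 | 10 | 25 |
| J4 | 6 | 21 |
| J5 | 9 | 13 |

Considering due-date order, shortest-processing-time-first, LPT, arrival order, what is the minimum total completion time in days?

86

EDD (increasing due date): J5 J1 J4 J2 J3.
J5: 0→9
J1: 9→13
J4: 13→19
J2: 19→24
J3: 24→34
Sum = 9+13+19+24+34 = 99.
SPT (increasing processing time): J1 J2 J4 J5 J3.
J1: 0→4
J2: 4→9
J4: 9→15
J5: 15→24
J3: 24→34
Sum = 4+9+15+24+34 = 86.
LPT (decreasing processing time): J3 J5 J4 J2 J1.
J3: 0→10
J5: 10→19
J4: 19→25
J2: 25→30
J1: 30→34
Sum = 10+19+25+30+34 = 118.
FIFO (arrival order): J1 J2 J3 J4 J5.
J1: 0→4
J2: 4→9
J3: 9→19
J4: 19→25
J5: 25→34
Sum = 4+9+19+25+34 = 91.
EDD 99, SPT 86, LPT 118, FIFO 91 → minimum 86.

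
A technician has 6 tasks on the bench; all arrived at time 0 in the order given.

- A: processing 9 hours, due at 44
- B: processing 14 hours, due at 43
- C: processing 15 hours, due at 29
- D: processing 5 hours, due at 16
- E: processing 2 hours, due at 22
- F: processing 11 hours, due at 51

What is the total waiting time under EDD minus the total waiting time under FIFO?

-43

EDD (increasing due date): D E C B A F.
D: waits 0, runs 0→5
E: waits 5, runs 5→7
C: waits 7, runs 7→22
B: waits 22, runs 22→36
A: waits 36, runs 36→45
F: waits 45, runs 45→56
Sum = 0+5+7+22+36+45 = 115.
FIFO (arrival order): A B C D E F.
A: waits 0, runs 0→9
B: waits 9, runs 9→23
C: waits 23, runs 23→38
D: waits 38, runs 38→43
E: waits 43, runs 43→45
F: waits 45, runs 45→56
Sum = 0+9+23+38+43+45 = 158.
Difference = 115 − 158 = -43.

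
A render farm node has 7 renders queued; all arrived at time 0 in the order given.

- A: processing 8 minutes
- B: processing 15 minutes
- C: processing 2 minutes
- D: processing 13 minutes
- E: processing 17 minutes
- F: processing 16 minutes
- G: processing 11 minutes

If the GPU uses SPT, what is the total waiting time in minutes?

181

SPT (increasing processing time): C A G D B F E.
C: waits 0, runs 0→2
A: waits 2, runs 2→10
G: waits 10, runs 10→21
D: waits 21, runs 21→34
B: waits 34, runs 34→49
F: waits 49, runs 49→65
E: waits 65, runs 65→82
Sum = 0+2+10+21+34+49+65 = 181.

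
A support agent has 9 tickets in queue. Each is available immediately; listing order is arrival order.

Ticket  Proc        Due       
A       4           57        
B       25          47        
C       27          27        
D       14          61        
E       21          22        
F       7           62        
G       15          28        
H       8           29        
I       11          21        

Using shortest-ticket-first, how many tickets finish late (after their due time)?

5

SPT (increasing processing time): A F H I D G E B C.
A: 0→4, due 57, tardiness 0
F: 4→11, due 62, tardiness 0
H: 11→19, due 29, tardiness 0
I: 19→30, due 21, tardiness 9
D: 30→44, due 61, tardiness 0
G: 44→59, due 28, tardiness 31
E: 59→80, due 22, tardiness 58
B: 80→105, due 47, tardiness 58
C: 105→132, due 27, tardiness 105
Late tickets: 5.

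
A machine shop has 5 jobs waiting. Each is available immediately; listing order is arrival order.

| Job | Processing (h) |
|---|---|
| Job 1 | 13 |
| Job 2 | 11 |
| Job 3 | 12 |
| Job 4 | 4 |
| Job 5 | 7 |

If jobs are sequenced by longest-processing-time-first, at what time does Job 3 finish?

LPT (decreasing processing time): Job 1 Job 3 Job 2 Job 5 Job 4.
Job 1: 0→13
Job 3: 13→25

25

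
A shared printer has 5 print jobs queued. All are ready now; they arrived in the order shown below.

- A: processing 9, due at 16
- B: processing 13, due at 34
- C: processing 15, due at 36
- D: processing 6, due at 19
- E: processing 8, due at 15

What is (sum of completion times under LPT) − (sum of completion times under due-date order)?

41

LPT (decreasing processing time): C B A E D.
C: 0→15
B: 15→28
A: 28→37
E: 37→45
D: 45→51
Sum = 15+28+37+45+51 = 176.
EDD (increasing due date): E A D B C.
E: 0→8
A: 8→17
D: 17→23
B: 23→36
C: 36→51
Sum = 8+17+23+36+51 = 135.
Difference = 176 − 135 = 41.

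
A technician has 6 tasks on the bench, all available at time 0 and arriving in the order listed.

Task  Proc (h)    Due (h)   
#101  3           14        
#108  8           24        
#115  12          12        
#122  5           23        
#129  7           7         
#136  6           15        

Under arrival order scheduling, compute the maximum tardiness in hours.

28

FIFO (arrival order): #101 #108 #115 #122 #129 #136.
#101: 0→3, due 14, tardiness 0
#108: 3→11, due 24, tardiness 0
#115: 11→23, due 12, tardiness 11
#122: 23→28, due 23, tardiness 5
#129: 28→35, due 7, tardiness 28
#136: 35→41, due 15, tardiness 26
Maximum = 28.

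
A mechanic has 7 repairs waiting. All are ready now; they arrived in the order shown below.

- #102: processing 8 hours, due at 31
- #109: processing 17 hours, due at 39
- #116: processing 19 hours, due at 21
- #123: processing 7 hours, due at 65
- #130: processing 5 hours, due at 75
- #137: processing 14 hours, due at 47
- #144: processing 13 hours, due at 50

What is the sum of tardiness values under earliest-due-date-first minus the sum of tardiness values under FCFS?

-21

EDD (increasing due date): #116 #102 #109 #137 #144 #123 #130.
#116: 0→19, due 21, tardiness 0
#102: 19→27, due 31, tardiness 0
#109: 27→44, due 39, tardiness 5
#137: 44→58, due 47, tardiness 11
#144: 58→71, due 50, tardiness 21
#123: 71→78, due 65, tardiness 13
#130: 78→83, due 75, tardiness 8
Sum = 0+0+5+11+21+13+8 = 58.
FIFO (arrival order): #102 #109 #116 #123 #130 #137 #144.
#102: 0→8, due 31, tardiness 0
#109: 8→25, due 39, tardiness 0
#116: 25→44, due 21, tardiness 23
#123: 44→51, due 65, tardiness 0
#130: 51→56, due 75, tardiness 0
#137: 56→70, due 47, tardiness 23
#144: 70→83, due 50, tardiness 33
Sum = 0+0+23+0+0+23+33 = 79.
Difference = 58 − 79 = -21.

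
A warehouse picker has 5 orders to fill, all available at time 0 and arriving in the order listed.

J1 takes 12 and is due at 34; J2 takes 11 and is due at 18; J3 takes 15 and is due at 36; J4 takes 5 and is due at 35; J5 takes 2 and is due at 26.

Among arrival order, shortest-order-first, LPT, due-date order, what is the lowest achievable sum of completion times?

102

FIFO (arrival order): J1 J2 J3 J4 J5.
J1: 0→12
J2: 12→23
J3: 23→38
J4: 38→43
J5: 43→45
Sum = 12+23+38+43+45 = 161.
SPT (increasing processing time): J5 J4 J2 J1 J3.
J5: 0→2
J4: 2→7
J2: 7→18
J1: 18→30
J3: 30→45
Sum = 2+7+18+30+45 = 102.
LPT (decreasing processing time): J3 J1 J2 J4 J5.
J3: 0→15
J1: 15→27
J2: 27→38
J4: 38→43
J5: 43→45
Sum = 15+27+38+43+45 = 168.
EDD (increasing due date): J2 J5 J1 J4 J3.
J2: 0→11
J5: 11→13
J1: 13→25
J4: 25→30
J3: 30→45
Sum = 11+13+25+30+45 = 124.
FIFO 161, SPT 102, LPT 168, EDD 124 → minimum 102.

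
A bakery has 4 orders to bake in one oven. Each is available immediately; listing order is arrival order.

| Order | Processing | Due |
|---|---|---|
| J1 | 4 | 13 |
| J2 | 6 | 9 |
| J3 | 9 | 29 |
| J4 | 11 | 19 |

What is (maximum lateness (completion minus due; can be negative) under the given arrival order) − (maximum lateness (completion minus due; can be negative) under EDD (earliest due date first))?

9

FIFO (arrival order): J1 J2 J3 J4.
J1: 0→4, due 13, lateness -9
J2: 4→10, due 9, lateness 1
J3: 10→19, due 29, lateness -10
J4: 19→30, due 19, lateness 11
Maximum = 11.
EDD (increasing due date): J2 J1 J4 J3.
J2: 0→6, due 9, lateness -3
J1: 6→10, due 13, lateness -3
J4: 10→21, due 19, lateness 2
J3: 21→30, due 29, lateness 1
Maximum = 2.
Difference = 11 − 2 = 9.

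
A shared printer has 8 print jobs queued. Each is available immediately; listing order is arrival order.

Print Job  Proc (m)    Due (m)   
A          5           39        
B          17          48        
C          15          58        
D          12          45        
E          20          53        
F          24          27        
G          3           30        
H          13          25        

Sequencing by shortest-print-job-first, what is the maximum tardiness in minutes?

SPT (increasing processing time): G A D H C B E F.
G: 0→3, due 30, tardiness 0
A: 3→8, due 39, tardiness 0
D: 8→20, due 45, tardiness 0
H: 20→33, due 25, tardiness 8
C: 33→48, due 58, tardiness 0
B: 48→65, due 48, tardiness 17
E: 65→85, due 53, tardiness 32
F: 85→109, due 27, tardiness 82
Maximum = 82.

82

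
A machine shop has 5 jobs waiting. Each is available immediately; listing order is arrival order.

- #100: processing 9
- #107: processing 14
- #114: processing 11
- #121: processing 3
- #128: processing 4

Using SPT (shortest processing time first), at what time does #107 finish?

SPT (increasing processing time): #121 #128 #100 #114 #107.
#121: 0→3
#128: 3→7
#100: 7→16
#114: 16→27
#107: 27→41

41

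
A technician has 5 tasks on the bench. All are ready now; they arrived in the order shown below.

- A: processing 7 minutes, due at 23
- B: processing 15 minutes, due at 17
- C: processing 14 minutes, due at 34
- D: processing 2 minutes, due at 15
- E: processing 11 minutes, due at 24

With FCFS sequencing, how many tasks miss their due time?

4

FIFO (arrival order): A B C D E.
A: 0→7, due 23, tardiness 0
B: 7→22, due 17, tardiness 5
C: 22→36, due 34, tardiness 2
D: 36→38, due 15, tardiness 23
E: 38→49, due 24, tardiness 25
Late tasks: 4.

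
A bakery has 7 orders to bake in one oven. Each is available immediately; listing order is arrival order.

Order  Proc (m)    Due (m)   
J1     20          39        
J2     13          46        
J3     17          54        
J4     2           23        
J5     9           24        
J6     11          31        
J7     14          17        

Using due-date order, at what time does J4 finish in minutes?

EDD (increasing due date): J7 J4 J5 J6 J1 J2 J3.
J7: 0→14
J4: 14→16

16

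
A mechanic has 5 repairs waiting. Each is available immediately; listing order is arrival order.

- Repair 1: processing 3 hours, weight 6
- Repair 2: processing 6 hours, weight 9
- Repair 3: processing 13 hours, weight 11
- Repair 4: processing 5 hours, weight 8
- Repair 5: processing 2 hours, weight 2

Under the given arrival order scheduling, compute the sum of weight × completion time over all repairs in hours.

615

FIFO (arrival order): Repair 1 Repair 2 Repair 3 Repair 4 Repair 5.
Repair 1: finishes 3, weight 6, w·C = 18
Repair 2: finishes 9, weight 9, w·C = 81
Repair 3: finishes 22, weight 11, w·C = 242
Repair 4: finishes 27, weight 8, w·C = 216
Repair 5: finishes 29, weight 2, w·C = 58
Sum = 18+81+242+216+58 = 615.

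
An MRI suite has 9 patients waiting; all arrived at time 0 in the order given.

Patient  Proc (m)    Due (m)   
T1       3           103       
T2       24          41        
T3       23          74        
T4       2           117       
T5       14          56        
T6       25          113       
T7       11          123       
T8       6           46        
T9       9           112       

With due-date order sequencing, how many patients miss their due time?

EDD (increasing due date): T2 T8 T5 T3 T1 T9 T6 T4 T7.
T2: 0→24, due 41, tardiness 0
T8: 24→30, due 46, tardiness 0
T5: 30→44, due 56, tardiness 0
T3: 44→67, due 74, tardiness 0
T1: 67→70, due 103, tardiness 0
T9: 70→79, due 112, tardiness 0
T6: 79→104, due 113, tardiness 0
T4: 104→106, due 117, tardiness 0
T7: 106→117, due 123, tardiness 0
Late patients: 0.

0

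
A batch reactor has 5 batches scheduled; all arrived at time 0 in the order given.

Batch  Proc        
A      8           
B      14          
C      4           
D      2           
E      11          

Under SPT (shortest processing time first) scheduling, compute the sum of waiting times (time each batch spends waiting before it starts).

47

SPT (increasing processing time): D C A E B.
D: waits 0, runs 0→2
C: waits 2, runs 2→6
A: waits 6, runs 6→14
E: waits 14, runs 14→25
B: waits 25, runs 25→39
Sum = 0+2+6+14+25 = 47.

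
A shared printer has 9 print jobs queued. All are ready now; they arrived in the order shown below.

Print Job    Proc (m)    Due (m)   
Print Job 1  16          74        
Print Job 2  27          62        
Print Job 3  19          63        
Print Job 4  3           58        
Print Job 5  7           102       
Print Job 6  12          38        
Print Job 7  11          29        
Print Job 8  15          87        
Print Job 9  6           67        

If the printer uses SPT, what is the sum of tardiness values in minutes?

SPT (increasing processing time): Print Job 4 Print Job 9 Print Job 5 Print Job 7 Print Job 6 Print Job 8 Print Job 1 Print Job 3 Print Job 2.
Print Job 4: 0→3, due 58, tardiness 0
Print Job 9: 3→9, due 67, tardiness 0
Print Job 5: 9→16, due 102, tardiness 0
Print Job 7: 16→27, due 29, tardiness 0
Print Job 6: 27→39, due 38, tardiness 1
Print Job 8: 39→54, due 87, tardiness 0
Print Job 1: 54→70, due 74, tardiness 0
Print Job 3: 70→89, due 63, tardiness 26
Print Job 2: 89→116, due 62, tardiness 54
Sum = 0+0+0+0+1+0+0+26+54 = 81.

81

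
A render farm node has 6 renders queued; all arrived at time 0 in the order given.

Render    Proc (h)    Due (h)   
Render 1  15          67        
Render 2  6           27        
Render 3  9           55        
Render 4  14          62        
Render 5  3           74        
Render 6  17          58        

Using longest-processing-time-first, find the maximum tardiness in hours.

34

LPT (decreasing processing time): Render 6 Render 1 Render 4 Render 3 Render 2 Render 5.
Render 6: 0→17, due 58, tardiness 0
Render 1: 17→32, due 67, tardiness 0
Render 4: 32→46, due 62, tardiness 0
Render 3: 46→55, due 55, tardiness 0
Render 2: 55→61, due 27, tardiness 34
Render 5: 61→64, due 74, tardiness 0
Maximum = 34.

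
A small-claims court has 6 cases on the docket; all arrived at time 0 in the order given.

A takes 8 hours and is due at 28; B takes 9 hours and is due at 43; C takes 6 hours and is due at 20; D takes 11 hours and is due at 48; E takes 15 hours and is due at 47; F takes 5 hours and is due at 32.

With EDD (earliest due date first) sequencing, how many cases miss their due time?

EDD (increasing due date): C A F B E D.
C: 0→6, due 20, tardiness 0
A: 6→14, due 28, tardiness 0
F: 14→19, due 32, tardiness 0
B: 19→28, due 43, tardiness 0
E: 28→43, due 47, tardiness 0
D: 43→54, due 48, tardiness 6
Late cases: 1.

1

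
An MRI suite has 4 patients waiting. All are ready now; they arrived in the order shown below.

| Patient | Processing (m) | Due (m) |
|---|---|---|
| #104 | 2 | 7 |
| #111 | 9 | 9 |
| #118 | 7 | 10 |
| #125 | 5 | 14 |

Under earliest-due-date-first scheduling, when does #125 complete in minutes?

23

EDD (increasing due date): #104 #111 #118 #125.
#104: 0→2
#111: 2→11
#118: 11→18
#125: 18→23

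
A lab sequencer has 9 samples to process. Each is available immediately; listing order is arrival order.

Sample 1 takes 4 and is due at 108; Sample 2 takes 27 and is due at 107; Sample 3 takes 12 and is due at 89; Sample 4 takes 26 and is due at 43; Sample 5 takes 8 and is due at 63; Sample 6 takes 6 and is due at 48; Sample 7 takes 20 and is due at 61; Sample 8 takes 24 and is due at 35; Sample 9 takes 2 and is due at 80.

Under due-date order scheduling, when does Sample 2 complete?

125

EDD (increasing due date): Sample 8 Sample 4 Sample 6 Sample 7 Sample 5 Sample 9 Sample 3 Sample 2 Sample 1.
Sample 8: 0→24
Sample 4: 24→50
Sample 6: 50→56
Sample 7: 56→76
Sample 5: 76→84
Sample 9: 84→86
Sample 3: 86→98
Sample 2: 98→125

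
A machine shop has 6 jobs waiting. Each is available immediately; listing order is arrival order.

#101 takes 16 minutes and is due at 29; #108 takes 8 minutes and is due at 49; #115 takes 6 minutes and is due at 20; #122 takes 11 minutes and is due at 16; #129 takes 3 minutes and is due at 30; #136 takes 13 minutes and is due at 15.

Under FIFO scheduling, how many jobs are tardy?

4

FIFO (arrival order): #101 #108 #115 #122 #129 #136.
#101: 0→16, due 29, tardiness 0
#108: 16→24, due 49, tardiness 0
#115: 24→30, due 20, tardiness 10
#122: 30→41, due 16, tardiness 25
#129: 41→44, due 30, tardiness 14
#136: 44→57, due 15, tardiness 42
Late jobs: 4.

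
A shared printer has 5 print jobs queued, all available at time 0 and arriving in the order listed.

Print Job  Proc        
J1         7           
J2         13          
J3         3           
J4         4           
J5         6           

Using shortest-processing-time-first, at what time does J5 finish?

SPT (increasing processing time): J3 J4 J5 J1 J2.
J3: 0→3
J4: 3→7
J5: 7→13

13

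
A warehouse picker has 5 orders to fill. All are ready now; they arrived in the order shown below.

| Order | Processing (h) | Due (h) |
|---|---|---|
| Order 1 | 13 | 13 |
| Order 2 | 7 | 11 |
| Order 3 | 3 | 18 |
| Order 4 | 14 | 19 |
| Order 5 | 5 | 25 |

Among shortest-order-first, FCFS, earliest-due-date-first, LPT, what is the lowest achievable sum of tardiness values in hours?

42

SPT (increasing processing time): Order 3 Order 5 Order 2 Order 1 Order 4.
Order 3: 0→3, due 18, tardiness 0
Order 5: 3→8, due 25, tardiness 0
Order 2: 8→15, due 11, tardiness 4
Order 1: 15→28, due 13, tardiness 15
Order 4: 28→42, due 19, tardiness 23
Sum = 0+0+4+15+23 = 42.
FIFO (arrival order): Order 1 Order 2 Order 3 Order 4 Order 5.
Order 1: 0→13, due 13, tardiness 0
Order 2: 13→20, due 11, tardiness 9
Order 3: 20→23, due 18, tardiness 5
Order 4: 23→37, due 19, tardiness 18
Order 5: 37→42, due 25, tardiness 17
Sum = 0+9+5+18+17 = 49.
EDD (increasing due date): Order 2 Order 1 Order 3 Order 4 Order 5.
Order 2: 0→7, due 11, tardiness 0
Order 1: 7→20, due 13, tardiness 7
Order 3: 20→23, due 18, tardiness 5
Order 4: 23→37, due 19, tardiness 18
Order 5: 37→42, due 25, tardiness 17
Sum = 0+7+5+18+17 = 47.
LPT (decreasing processing time): Order 4 Order 1 Order 2 Order 5 Order 3.
Order 4: 0→14, due 19, tardiness 0
Order 1: 14→27, due 13, tardiness 14
Order 2: 27→34, due 11, tardiness 23
Order 5: 34→39, due 25, tardiness 14
Order 3: 39→42, due 18, tardiness 24
Sum = 0+14+23+14+24 = 75.
SPT 42, FIFO 49, EDD 47, LPT 75 → minimum 42.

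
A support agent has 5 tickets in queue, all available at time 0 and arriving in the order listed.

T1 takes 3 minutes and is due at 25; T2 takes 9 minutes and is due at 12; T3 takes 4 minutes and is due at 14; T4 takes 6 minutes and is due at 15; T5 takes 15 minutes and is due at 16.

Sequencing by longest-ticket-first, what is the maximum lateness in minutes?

LPT (decreasing processing time): T5 T2 T4 T3 T1.
T5: 0→15, due 16, lateness -1
T2: 15→24, due 12, lateness 12
T4: 24→30, due 15, lateness 15
T3: 30→34, due 14, lateness 20
T1: 34→37, due 25, lateness 12
Maximum = 20.

20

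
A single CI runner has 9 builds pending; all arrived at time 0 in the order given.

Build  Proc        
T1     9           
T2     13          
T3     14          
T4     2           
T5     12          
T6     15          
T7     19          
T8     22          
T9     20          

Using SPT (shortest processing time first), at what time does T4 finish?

2

SPT (increasing processing time): T4 T1 T5 T2 T3 T6 T7 T9 T8.
T4: 0→2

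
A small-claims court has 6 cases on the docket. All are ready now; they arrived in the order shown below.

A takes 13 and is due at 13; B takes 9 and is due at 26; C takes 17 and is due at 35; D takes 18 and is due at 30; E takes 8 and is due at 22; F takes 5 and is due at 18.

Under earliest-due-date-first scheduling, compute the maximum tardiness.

EDD (increasing due date): A F E B D C.
A: 0→13, due 13, tardiness 0
F: 13→18, due 18, tardiness 0
E: 18→26, due 22, tardiness 4
B: 26→35, due 26, tardiness 9
D: 35→53, due 30, tardiness 23
C: 53→70, due 35, tardiness 35
Maximum = 35.

35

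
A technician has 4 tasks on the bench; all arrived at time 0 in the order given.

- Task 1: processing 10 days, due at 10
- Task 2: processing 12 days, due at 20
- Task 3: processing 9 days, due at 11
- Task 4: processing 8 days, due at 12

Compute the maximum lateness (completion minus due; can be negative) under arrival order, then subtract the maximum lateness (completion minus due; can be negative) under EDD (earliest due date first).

8

FIFO (arrival order): Task 1 Task 2 Task 3 Task 4.
Task 1: 0→10, due 10, lateness 0
Task 2: 10→22, due 20, lateness 2
Task 3: 22→31, due 11, lateness 20
Task 4: 31→39, due 12, lateness 27
Maximum = 27.
EDD (increasing due date): Task 1 Task 3 Task 4 Task 2.
Task 1: 0→10, due 10, lateness 0
Task 3: 10→19, due 11, lateness 8
Task 4: 19→27, due 12, lateness 15
Task 2: 27→39, due 20, lateness 19
Maximum = 19.
Difference = 27 − 19 = 8.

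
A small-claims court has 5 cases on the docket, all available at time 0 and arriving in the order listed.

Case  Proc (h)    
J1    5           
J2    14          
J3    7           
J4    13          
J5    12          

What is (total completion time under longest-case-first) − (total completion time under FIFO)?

37

LPT (decreasing processing time): J2 J4 J5 J3 J1.
J2: 0→14
J4: 14→27
J5: 27→39
J3: 39→46
J1: 46→51
Sum = 14+27+39+46+51 = 177.
FIFO (arrival order): J1 J2 J3 J4 J5.
J1: 0→5
J2: 5→19
J3: 19→26
J4: 26→39
J5: 39→51
Sum = 5+19+26+39+51 = 140.
Difference = 177 − 140 = 37.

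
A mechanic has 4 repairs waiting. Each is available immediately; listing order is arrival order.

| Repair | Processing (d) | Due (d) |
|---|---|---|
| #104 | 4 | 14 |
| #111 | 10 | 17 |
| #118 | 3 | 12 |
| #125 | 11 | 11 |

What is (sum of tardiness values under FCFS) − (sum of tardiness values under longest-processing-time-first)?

-9

FIFO (arrival order): #104 #111 #118 #125.
#104: 0→4, due 14, tardiness 0
#111: 4→14, due 17, tardiness 0
#118: 14→17, due 12, tardiness 5
#125: 17→28, due 11, tardiness 17
Sum = 0+0+5+17 = 22.
LPT (decreasing processing time): #125 #111 #104 #118.
#125: 0→11, due 11, tardiness 0
#111: 11→21, due 17, tardiness 4
#104: 21→25, due 14, tardiness 11
#118: 25→28, due 12, tardiness 16
Sum = 0+4+11+16 = 31.
Difference = 22 − 31 = -9.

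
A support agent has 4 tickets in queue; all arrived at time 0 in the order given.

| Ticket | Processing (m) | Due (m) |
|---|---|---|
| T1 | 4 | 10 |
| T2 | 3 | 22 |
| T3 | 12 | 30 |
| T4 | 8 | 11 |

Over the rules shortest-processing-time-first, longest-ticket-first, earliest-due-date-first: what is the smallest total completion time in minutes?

52

SPT (increasing processing time): T2 T1 T4 T3.
T2: 0→3
T1: 3→7
T4: 7→15
T3: 15→27
Sum = 3+7+15+27 = 52.
LPT (decreasing processing time): T3 T4 T1 T2.
T3: 0→12
T4: 12→20
T1: 20→24
T2: 24→27
Sum = 12+20+24+27 = 83.
EDD (increasing due date): T1 T4 T2 T3.
T1: 0→4
T4: 4→12
T2: 12→15
T3: 15→27
Sum = 4+12+15+27 = 58.
SPT 52, LPT 83, EDD 58 → minimum 52.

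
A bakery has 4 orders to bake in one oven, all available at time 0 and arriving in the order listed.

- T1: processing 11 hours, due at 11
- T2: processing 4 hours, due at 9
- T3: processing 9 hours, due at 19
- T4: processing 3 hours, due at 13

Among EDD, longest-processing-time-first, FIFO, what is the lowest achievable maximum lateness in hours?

EDD (increasing due date): T2 T1 T4 T3.
T2: 0→4, due 9, lateness -5
T1: 4→15, due 11, lateness 4
T4: 15→18, due 13, lateness 5
T3: 18→27, due 19, lateness 8
Maximum = 8.
LPT (decreasing processing time): T1 T3 T2 T4.
T1: 0→11, due 11, lateness 0
T3: 11→20, due 19, lateness 1
T2: 20→24, due 9, lateness 15
T4: 24→27, due 13, lateness 14
Maximum = 15.
FIFO (arrival order): T1 T2 T3 T4.
T1: 0→11, due 11, lateness 0
T2: 11→15, due 9, lateness 6
T3: 15→24, due 19, lateness 5
T4: 24→27, due 13, lateness 14
Maximum = 14.
EDD 8, LPT 15, FIFO 14 → minimum 8.

8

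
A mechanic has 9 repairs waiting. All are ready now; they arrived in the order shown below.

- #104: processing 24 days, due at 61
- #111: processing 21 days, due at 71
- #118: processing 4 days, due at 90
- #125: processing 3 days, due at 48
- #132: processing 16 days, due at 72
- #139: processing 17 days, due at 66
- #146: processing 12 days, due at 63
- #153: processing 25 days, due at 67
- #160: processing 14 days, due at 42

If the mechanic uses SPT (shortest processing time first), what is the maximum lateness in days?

SPT (increasing processing time): #125 #118 #146 #160 #132 #139 #111 #104 #153.
#125: 0→3, due 48, lateness -45
#118: 3→7, due 90, lateness -83
#146: 7→19, due 63, lateness -44
#160: 19→33, due 42, lateness -9
#132: 33→49, due 72, lateness -23
#139: 49→66, due 66, lateness 0
#111: 66→87, due 71, lateness 16
#104: 87→111, due 61, lateness 50
#153: 111→136, due 67, lateness 69
Maximum = 69.

69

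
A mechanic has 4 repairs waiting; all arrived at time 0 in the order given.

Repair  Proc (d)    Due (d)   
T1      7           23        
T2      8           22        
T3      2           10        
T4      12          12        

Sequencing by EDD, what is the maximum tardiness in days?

EDD (increasing due date): T3 T4 T2 T1.
T3: 0→2, due 10, tardiness 0
T4: 2→14, due 12, tardiness 2
T2: 14→22, due 22, tardiness 0
T1: 22→29, due 23, tardiness 6
Maximum = 6.

6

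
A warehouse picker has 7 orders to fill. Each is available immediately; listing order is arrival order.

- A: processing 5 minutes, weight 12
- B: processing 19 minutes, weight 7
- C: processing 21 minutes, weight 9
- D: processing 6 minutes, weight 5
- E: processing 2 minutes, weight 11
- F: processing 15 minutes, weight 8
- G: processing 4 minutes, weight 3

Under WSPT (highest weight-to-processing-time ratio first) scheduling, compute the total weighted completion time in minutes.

WSPT (decreasing weight/processing-time ratio): E A D G F C B.
E: finishes 2, weight 11, w·C = 22
A: finishes 7, weight 12, w·C = 84
D: finishes 13, weight 5, w·C = 65
G: finishes 17, weight 3, w·C = 51
F: finishes 32, weight 8, w·C = 256
C: finishes 53, weight 9, w·C = 477
B: finishes 72, weight 7, w·C = 504
Sum = 22+84+65+51+256+477+504 = 1459.

1459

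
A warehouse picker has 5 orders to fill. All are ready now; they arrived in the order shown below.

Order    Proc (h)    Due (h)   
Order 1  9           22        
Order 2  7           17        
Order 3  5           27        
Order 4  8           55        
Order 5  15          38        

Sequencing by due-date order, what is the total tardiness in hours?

EDD (increasing due date): Order 2 Order 1 Order 3 Order 5 Order 4.
Order 2: 0→7, due 17, tardiness 0
Order 1: 7→16, due 22, tardiness 0
Order 3: 16→21, due 27, tardiness 0
Order 5: 21→36, due 38, tardiness 0
Order 4: 36→44, due 55, tardiness 0
Sum = 0+0+0+0+0 = 0.

0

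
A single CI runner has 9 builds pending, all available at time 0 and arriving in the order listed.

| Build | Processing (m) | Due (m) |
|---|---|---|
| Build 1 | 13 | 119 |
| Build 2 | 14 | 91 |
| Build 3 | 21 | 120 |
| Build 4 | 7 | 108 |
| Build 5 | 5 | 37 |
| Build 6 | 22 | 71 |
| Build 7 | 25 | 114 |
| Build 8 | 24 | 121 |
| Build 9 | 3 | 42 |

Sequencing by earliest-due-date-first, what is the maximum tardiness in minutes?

EDD (increasing due date): Build 5 Build 9 Build 6 Build 2 Build 4 Build 7 Build 1 Build 3 Build 8.
Build 5: 0→5, due 37, tardiness 0
Build 9: 5→8, due 42, tardiness 0
Build 6: 8→30, due 71, tardiness 0
Build 2: 30→44, due 91, tardiness 0
Build 4: 44→51, due 108, tardiness 0
Build 7: 51→76, due 114, tardiness 0
Build 1: 76→89, due 119, tardiness 0
Build 3: 89→110, due 120, tardiness 0
Build 8: 110→134, due 121, tardiness 13
Maximum = 13.

13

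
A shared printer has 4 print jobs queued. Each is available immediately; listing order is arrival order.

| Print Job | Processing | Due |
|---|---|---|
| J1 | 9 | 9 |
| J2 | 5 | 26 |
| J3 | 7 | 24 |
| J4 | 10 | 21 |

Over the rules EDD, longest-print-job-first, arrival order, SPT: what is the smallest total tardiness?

EDD (increasing due date): J1 J4 J3 J2.
J1: 0→9, due 9, tardiness 0
J4: 9→19, due 21, tardiness 0
J3: 19→26, due 24, tardiness 2
J2: 26→31, due 26, tardiness 5
Sum = 0+0+2+5 = 7.
LPT (decreasing processing time): J4 J1 J3 J2.
J4: 0→10, due 21, tardiness 0
J1: 10→19, due 9, tardiness 10
J3: 19→26, due 24, tardiness 2
J2: 26→31, due 26, tardiness 5
Sum = 0+10+2+5 = 17.
FIFO (arrival order): J1 J2 J3 J4.
J1: 0→9, due 9, tardiness 0
J2: 9→14, due 26, tardiness 0
J3: 14→21, due 24, tardiness 0
J4: 21→31, due 21, tardiness 10
Sum = 0+0+0+10 = 10.
SPT (increasing processing time): J2 J3 J1 J4.
J2: 0→5, due 26, tardiness 0
J3: 5→12, due 24, tardiness 0
J1: 12→21, due 9, tardiness 12
J4: 21→31, due 21, tardiness 10
Sum = 0+0+12+10 = 22.
EDD 7, LPT 17, FIFO 10, SPT 22 → minimum 7.

7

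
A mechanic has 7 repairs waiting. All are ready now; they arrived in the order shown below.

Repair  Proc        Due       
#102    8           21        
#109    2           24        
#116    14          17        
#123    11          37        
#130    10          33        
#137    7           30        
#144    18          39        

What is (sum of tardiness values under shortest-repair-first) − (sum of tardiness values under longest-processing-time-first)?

SPT (increasing processing time): #109 #137 #102 #130 #123 #116 #144.
#109: 0→2, due 24, tardiness 0
#137: 2→9, due 30, tardiness 0
#102: 9→17, due 21, tardiness 0
#130: 17→27, due 33, tardiness 0
#123: 27→38, due 37, tardiness 1
#116: 38→52, due 17, tardiness 35
#144: 52→70, due 39, tardiness 31
Sum = 0+0+0+0+1+35+31 = 67.
LPT (decreasing processing time): #144 #116 #123 #130 #102 #137 #109.
#144: 0→18, due 39, tardiness 0
#116: 18→32, due 17, tardiness 15
#123: 32→43, due 37, tardiness 6
#130: 43→53, due 33, tardiness 20
#102: 53→61, due 21, tardiness 40
#137: 61→68, due 30, tardiness 38
#109: 68→70, due 24, tardiness 46
Sum = 0+15+6+20+40+38+46 = 165.
Difference = 67 − 165 = -98.

-98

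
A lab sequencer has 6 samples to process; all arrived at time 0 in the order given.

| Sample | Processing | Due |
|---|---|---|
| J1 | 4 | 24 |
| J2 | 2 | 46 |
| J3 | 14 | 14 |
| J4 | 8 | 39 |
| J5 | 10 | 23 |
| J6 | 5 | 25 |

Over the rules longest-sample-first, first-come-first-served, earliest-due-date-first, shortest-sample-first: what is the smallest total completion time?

LPT (decreasing processing time): J3 J5 J4 J6 J1 J2.
J3: 0→14
J5: 14→24
J4: 24→32
J6: 32→37
J1: 37→41
J2: 41→43
Sum = 14+24+32+37+41+43 = 191.
FIFO (arrival order): J1 J2 J3 J4 J5 J6.
J1: 0→4
J2: 4→6
J3: 6→20
J4: 20→28
J5: 28→38
J6: 38→43
Sum = 4+6+20+28+38+43 = 139.
EDD (increasing due date): J3 J5 J1 J6 J4 J2.
J3: 0→14
J5: 14→24
J1: 24→28
J6: 28→33
J4: 33→41
J2: 41→43
Sum = 14+24+28+33+41+43 = 183.
SPT (increasing processing time): J2 J1 J6 J4 J5 J3.
J2: 0→2
J1: 2→6
J6: 6→11
J4: 11→19
J5: 19→29
J3: 29→43
Sum = 2+6+11+19+29+43 = 110.
LPT 191, FIFO 139, EDD 183, SPT 110 → minimum 110.

110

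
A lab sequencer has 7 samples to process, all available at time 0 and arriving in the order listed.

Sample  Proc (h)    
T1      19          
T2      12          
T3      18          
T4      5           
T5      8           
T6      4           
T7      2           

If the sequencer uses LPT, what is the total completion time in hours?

358

LPT (decreasing processing time): T1 T3 T2 T5 T4 T6 T7.
T1: 0→19
T3: 19→37
T2: 37→49
T5: 49→57
T4: 57→62
T6: 62→66
T7: 66→68
Sum = 19+37+49+57+62+66+68 = 358.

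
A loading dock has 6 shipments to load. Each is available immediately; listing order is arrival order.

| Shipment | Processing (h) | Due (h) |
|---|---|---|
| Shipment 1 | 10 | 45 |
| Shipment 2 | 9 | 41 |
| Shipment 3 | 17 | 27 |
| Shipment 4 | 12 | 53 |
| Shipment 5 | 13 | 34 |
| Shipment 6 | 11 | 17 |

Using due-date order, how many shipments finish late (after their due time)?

5

EDD (increasing due date): Shipment 6 Shipment 3 Shipment 5 Shipment 2 Shipment 1 Shipment 4.
Shipment 6: 0→11, due 17, tardiness 0
Shipment 3: 11→28, due 27, tardiness 1
Shipment 5: 28→41, due 34, tardiness 7
Shipment 2: 41→50, due 41, tardiness 9
Shipment 1: 50→60, due 45, tardiness 15
Shipment 4: 60→72, due 53, tardiness 19
Late shipments: 5.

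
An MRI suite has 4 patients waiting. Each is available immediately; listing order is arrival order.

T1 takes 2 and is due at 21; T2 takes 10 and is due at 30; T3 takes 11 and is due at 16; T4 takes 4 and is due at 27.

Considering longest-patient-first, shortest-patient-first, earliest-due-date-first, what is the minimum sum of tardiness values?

0

LPT (decreasing processing time): T3 T2 T4 T1.
T3: 0→11, due 16, tardiness 0
T2: 11→21, due 30, tardiness 0
T4: 21→25, due 27, tardiness 0
T1: 25→27, due 21, tardiness 6
Sum = 0+0+0+6 = 6.
SPT (increasing processing time): T1 T4 T2 T3.
T1: 0→2, due 21, tardiness 0
T4: 2→6, due 27, tardiness 0
T2: 6→16, due 30, tardiness 0
T3: 16→27, due 16, tardiness 11
Sum = 0+0+0+11 = 11.
EDD (increasing due date): T3 T1 T4 T2.
T3: 0→11, due 16, tardiness 0
T1: 11→13, due 21, tardiness 0
T4: 13→17, due 27, tardiness 0
T2: 17→27, due 30, tardiness 0
Sum = 0+0+0+0 = 0.
LPT 6, SPT 11, EDD 0 → minimum 0.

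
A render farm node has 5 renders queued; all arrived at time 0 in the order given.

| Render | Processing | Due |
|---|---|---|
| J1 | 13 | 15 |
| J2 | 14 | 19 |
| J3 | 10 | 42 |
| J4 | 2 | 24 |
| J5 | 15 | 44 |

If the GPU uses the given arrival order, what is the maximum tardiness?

15

FIFO (arrival order): J1 J2 J3 J4 J5.
J1: 0→13, due 15, tardiness 0
J2: 13→27, due 19, tardiness 8
J3: 27→37, due 42, tardiness 0
J4: 37→39, due 24, tardiness 15
J5: 39→54, due 44, tardiness 10
Maximum = 15.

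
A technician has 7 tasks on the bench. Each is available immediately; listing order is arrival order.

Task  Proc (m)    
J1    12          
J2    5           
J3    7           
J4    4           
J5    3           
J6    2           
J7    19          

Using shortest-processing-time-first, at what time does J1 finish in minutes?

33

SPT (increasing processing time): J6 J5 J4 J2 J3 J1 J7.
J6: 0→2
J5: 2→5
J4: 5→9
J2: 9→14
J3: 14→21
J1: 21→33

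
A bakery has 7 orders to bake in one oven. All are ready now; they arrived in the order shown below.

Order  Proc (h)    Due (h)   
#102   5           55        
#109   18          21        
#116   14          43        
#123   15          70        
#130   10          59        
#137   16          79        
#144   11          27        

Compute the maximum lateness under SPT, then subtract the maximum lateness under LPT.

21

SPT (increasing processing time): #102 #130 #144 #116 #123 #137 #109.
#102: 0→5, due 55, lateness -50
#130: 5→15, due 59, lateness -44
#144: 15→26, due 27, lateness -1
#116: 26→40, due 43, lateness -3
#123: 40→55, due 70, lateness -15
#137: 55→71, due 79, lateness -8
#109: 71→89, due 21, lateness 68
Maximum = 68.
LPT (decreasing processing time): #109 #137 #123 #116 #144 #130 #102.
#109: 0→18, due 21, lateness -3
#137: 18→34, due 79, lateness -45
#123: 34→49, due 70, lateness -21
#116: 49→63, due 43, lateness 20
#144: 63→74, due 27, lateness 47
#130: 74→84, due 59, lateness 25
#102: 84→89, due 55, lateness 34
Maximum = 47.
Difference = 68 − 47 = 21.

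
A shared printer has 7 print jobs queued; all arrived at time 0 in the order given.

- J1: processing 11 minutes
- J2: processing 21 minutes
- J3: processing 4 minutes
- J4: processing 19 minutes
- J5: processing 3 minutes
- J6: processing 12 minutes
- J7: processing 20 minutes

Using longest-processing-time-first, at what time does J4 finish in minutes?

60

LPT (decreasing processing time): J2 J7 J4 J6 J1 J3 J5.
J2: 0→21
J7: 21→41
J4: 41→60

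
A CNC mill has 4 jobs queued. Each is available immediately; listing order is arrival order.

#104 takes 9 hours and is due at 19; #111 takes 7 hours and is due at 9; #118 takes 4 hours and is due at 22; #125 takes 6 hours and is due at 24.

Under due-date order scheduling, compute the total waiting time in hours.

EDD (increasing due date): #111 #104 #118 #125.
#111: waits 0, runs 0→7
#104: waits 7, runs 7→16
#118: waits 16, runs 16→20
#125: waits 20, runs 20→26
Sum = 0+7+16+20 = 43.

43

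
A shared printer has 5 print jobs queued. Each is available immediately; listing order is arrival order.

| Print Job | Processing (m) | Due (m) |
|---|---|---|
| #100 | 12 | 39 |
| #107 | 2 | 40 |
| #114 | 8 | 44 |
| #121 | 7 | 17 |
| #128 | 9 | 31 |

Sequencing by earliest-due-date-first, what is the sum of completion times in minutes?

119

EDD (increasing due date): #121 #128 #100 #107 #114.
#121: 0→7
#128: 7→16
#100: 16→28
#107: 28→30
#114: 30→38
Sum = 7+16+28+30+38 = 119.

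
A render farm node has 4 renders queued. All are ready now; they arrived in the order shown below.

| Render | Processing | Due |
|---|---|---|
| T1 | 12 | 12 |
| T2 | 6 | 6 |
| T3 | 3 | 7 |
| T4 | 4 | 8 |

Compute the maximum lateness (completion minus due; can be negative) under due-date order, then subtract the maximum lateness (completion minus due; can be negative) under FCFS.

-4

EDD (increasing due date): T2 T3 T4 T1.
T2: 0→6, due 6, lateness 0
T3: 6→9, due 7, lateness 2
T4: 9→13, due 8, lateness 5
T1: 13→25, due 12, lateness 13
Maximum = 13.
FIFO (arrival order): T1 T2 T3 T4.
T1: 0→12, due 12, lateness 0
T2: 12→18, due 6, lateness 12
T3: 18→21, due 7, lateness 14
T4: 21→25, due 8, lateness 17
Maximum = 17.
Difference = 13 − 17 = -4.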